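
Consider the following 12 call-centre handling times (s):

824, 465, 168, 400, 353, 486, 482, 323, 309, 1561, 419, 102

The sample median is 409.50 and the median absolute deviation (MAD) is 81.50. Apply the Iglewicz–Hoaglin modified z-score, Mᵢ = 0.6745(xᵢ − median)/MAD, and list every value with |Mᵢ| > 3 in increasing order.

|Mᵢ| > 3 ⇔ |xᵢ − 409.50| > 3·81.50/0.6745 = 362.49.
So outliers lie outside [47.01, 771.99].
824: M = 3.43 → outlier.
1561: M = 9.53 → outlier.

824, 1561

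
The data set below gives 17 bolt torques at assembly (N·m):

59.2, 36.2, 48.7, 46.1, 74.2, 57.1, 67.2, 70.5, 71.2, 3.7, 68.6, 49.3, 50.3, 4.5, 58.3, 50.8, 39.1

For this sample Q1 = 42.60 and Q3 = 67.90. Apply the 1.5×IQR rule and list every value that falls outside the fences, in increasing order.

3.7, 4.5

IQR = Q3 − Q1 = 67.90 − 42.60 = 25.30.
Lower fence = Q1 − 1.5·IQR = 42.60 − 37.95 = 4.65.
Upper fence = Q3 + 1.5·IQR = 67.90 + 37.95 = 105.85.
3.7 < 4.65 → outlier.
4.5 < 4.65 → outlier.
All remaining values lie within [4.65, 105.85].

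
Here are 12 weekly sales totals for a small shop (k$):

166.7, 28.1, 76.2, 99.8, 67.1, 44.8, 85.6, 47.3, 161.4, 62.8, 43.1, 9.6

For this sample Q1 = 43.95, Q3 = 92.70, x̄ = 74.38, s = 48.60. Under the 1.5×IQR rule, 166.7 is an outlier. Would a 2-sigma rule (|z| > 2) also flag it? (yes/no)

no

z = (166.7 − 74.38) / 48.60 = 1.90.
|z| = 1.90 ≤ 2.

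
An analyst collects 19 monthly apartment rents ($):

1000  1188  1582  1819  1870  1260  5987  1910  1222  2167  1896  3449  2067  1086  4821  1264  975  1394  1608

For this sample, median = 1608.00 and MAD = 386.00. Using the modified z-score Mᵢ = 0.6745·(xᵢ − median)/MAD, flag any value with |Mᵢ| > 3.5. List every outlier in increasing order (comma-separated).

|Mᵢ| > 3.5 ⇔ |xᵢ − 1608.00| > 3.5·386.00/0.6745 = 2002.97.
So outliers lie outside [-394.97, 3610.97].
4821: M = 5.61 → outlier.
5987: M = 7.65 → outlier.

4821, 5987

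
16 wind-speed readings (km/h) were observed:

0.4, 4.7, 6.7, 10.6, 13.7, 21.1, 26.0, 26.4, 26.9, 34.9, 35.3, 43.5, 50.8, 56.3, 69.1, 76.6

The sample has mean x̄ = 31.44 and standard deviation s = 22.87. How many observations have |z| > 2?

0

Cutoffs: x̄ ± 2s = [-14.30, 77.18].
Every value lies within the cutoffs.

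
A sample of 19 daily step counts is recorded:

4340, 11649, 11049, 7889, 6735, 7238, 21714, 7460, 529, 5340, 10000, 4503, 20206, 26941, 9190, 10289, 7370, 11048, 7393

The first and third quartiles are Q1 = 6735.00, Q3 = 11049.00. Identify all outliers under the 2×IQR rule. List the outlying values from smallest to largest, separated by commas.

20206, 21714, 26941

IQR = Q3 − Q1 = 11049.00 − 6735.00 = 4314.00.
Lower fence = Q1 − 2·IQR = 6735.00 − 8628.00 = -1893.00.
Upper fence = Q3 + 2·IQR = 11049.00 + 8628.00 = 19677.00.
20206 > 19677.00 → outlier.
21714 > 19677.00 → outlier.
26941 > 19677.00 → outlier.
All remaining values lie within [-1893.00, 19677.00].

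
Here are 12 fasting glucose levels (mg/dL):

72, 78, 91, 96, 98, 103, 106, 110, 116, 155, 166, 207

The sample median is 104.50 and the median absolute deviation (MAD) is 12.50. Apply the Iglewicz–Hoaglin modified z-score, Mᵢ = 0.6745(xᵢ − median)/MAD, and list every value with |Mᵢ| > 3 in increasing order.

166, 207

|Mᵢ| > 3 ⇔ |xᵢ − 104.50| > 3·12.50/0.6745 = 55.60.
So outliers lie outside [48.90, 160.10].
166: M = 3.32 → outlier.
207: M = 5.53 → outlier.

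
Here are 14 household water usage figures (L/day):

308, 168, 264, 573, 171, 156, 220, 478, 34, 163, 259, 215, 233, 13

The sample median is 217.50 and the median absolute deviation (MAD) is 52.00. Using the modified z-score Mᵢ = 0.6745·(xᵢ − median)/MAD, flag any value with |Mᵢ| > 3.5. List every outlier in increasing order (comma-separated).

573

|Mᵢ| > 3.5 ⇔ |xᵢ − 217.50| > 3.5·52.00/0.6745 = 269.83.
So outliers lie outside [-52.33, 487.33].
573: M = 4.61 → outlier.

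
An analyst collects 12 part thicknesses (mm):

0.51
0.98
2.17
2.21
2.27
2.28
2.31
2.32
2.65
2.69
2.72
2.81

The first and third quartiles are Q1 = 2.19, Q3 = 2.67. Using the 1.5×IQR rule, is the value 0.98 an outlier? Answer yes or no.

yes

IQR = Q3 − Q1 = 2.67 − 2.19 = 0.48.
Lower fence = Q1 − 1.5·IQR = 2.19 − 0.72 = 1.47.
Upper fence = Q3 + 1.5·IQR = 2.67 + 0.72 = 3.39.
0.98 lies below the lower fence.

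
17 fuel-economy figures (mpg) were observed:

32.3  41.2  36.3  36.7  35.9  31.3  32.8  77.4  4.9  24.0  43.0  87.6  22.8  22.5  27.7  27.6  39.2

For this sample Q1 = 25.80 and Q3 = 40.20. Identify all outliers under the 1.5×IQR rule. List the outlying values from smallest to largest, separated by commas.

IQR = Q3 − Q1 = 40.20 − 25.80 = 14.40.
Lower fence = Q1 − 1.5·IQR = 25.80 − 21.60 = 4.20.
Upper fence = Q3 + 1.5·IQR = 40.20 + 21.60 = 61.80.
77.4 > 61.80 → outlier.
87.6 > 61.80 → outlier.
All remaining values lie within [4.20, 61.80].

77.4, 87.6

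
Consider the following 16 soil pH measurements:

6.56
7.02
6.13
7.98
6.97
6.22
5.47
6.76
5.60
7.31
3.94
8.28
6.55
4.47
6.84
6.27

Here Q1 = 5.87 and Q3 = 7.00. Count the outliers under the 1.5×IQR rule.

IQR = 1.13; fences at 5.87 − 1.695 = 4.175 and 7.00 + 1.695 = 8.695.
Outside the cutoffs: 3.94.

1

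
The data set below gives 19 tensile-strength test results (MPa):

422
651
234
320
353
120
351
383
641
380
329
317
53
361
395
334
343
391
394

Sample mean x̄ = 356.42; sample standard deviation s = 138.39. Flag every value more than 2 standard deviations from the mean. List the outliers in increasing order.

53, 641, 651

Cutoffs at x̄ ± 2s: 356.42 ± 2·138.39 = [79.64, 633.20].
53: z = -2.19, |z| > 2 → outlier.
641: z = 2.06, |z| > 2 → outlier.
651: z = 2.13, |z| > 2 → outlier.
Every other value lies within [79.64, 633.20].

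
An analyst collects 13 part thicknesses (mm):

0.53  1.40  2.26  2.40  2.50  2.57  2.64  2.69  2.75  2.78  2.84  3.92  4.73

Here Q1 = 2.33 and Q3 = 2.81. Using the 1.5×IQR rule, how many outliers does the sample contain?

4

IQR = 0.48; fences at 2.33 − 0.72 = 1.61 and 2.81 + 0.72 = 3.53.
Outside the cutoffs: 0.53, 1.40, 3.92, 4.73.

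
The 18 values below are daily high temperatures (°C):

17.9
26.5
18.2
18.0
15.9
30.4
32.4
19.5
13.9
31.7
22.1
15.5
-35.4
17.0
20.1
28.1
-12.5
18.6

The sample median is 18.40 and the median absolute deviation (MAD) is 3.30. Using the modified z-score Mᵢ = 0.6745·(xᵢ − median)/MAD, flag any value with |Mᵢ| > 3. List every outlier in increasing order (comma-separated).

-35.4, -12.5

|Mᵢ| > 3 ⇔ |xᵢ − 18.40| > 3·3.30/0.6745 = 14.68.
So outliers lie outside [3.72, 33.08].
-35.4: M = -11.00 → outlier.
-12.5: M = -6.32 → outlier.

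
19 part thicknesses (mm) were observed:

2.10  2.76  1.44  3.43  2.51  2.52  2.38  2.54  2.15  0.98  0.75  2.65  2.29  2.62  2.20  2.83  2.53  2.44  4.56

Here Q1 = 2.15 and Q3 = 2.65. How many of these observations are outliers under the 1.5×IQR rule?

IQR = 0.50; fences at 2.15 − 0.75 = 1.40 and 2.65 + 0.75 = 3.40.
Outside the cutoffs: 0.75, 0.98, 3.43, 4.56.

4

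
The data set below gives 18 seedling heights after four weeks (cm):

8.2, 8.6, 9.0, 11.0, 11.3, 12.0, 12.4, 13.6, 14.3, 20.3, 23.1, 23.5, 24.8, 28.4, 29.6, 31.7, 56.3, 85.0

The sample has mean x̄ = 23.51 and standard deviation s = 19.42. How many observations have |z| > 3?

1

Cutoffs: x̄ ± 3s = [-34.75, 81.77].
Outside the cutoffs: 85.0.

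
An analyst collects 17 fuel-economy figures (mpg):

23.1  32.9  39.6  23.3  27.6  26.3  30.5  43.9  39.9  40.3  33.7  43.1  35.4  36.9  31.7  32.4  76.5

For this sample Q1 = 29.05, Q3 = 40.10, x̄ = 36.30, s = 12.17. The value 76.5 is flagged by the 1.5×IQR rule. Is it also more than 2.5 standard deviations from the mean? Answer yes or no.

z = (76.5 − 36.30) / 12.17 = 3.30.
|z| = 3.30 > 2.5.

yes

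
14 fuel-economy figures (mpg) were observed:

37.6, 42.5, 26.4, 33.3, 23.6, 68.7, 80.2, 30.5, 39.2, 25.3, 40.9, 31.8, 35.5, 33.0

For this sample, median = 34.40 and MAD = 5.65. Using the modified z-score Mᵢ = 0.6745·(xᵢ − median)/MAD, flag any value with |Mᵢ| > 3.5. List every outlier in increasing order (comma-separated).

68.7, 80.2

|Mᵢ| > 3.5 ⇔ |xᵢ − 34.40| > 3.5·5.65/0.6745 = 29.32.
So outliers lie outside [5.08, 63.72].
68.7: M = 4.09 → outlier.
80.2: M = 5.47 → outlier.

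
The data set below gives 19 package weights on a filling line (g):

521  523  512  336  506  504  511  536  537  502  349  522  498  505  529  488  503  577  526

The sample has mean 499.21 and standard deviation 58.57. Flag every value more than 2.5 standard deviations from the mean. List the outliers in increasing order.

Cutoffs at x̄ ± 2.5s: 499.21 ± 2.5·58.57 = [352.785, 645.635].
336: z = -2.79, |z| > 2.5 → outlier.
349: z = -2.56, |z| > 2.5 → outlier.
Every other value lies within [352.785, 645.635].

336, 349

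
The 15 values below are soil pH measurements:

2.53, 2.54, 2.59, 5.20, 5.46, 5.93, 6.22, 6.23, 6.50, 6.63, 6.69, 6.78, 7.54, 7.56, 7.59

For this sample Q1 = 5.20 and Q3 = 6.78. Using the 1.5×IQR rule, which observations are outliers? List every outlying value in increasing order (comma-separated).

IQR = Q3 − Q1 = 6.78 − 5.20 = 1.58.
Lower fence = Q1 − 1.5·IQR = 5.20 − 2.37 = 2.83.
Upper fence = Q3 + 1.5·IQR = 6.78 + 2.37 = 9.15.
2.53 < 2.83 → outlier.
2.54 < 2.83 → outlier.
2.59 < 2.83 → outlier.
All remaining values lie within [2.83, 9.15].

2.53, 2.54, 2.59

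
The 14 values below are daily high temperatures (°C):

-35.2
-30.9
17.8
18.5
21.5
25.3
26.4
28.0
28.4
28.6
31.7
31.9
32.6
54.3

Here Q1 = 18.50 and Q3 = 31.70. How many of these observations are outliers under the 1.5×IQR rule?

3

IQR = 13.20; fences at 18.50 − 19.80 = -1.30 and 31.70 + 19.80 = 51.50.
Outside the cutoffs: -35.2, -30.9, 54.3.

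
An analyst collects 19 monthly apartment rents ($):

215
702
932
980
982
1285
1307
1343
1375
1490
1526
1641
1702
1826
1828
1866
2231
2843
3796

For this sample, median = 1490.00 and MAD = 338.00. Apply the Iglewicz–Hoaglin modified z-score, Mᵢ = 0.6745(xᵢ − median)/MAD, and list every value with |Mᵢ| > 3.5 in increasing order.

3796

|Mᵢ| > 3.5 ⇔ |xᵢ − 1490.00| > 3.5·338.00/0.6745 = 1753.89.
So outliers lie outside [-263.89, 3243.89].
3796: M = 4.60 → outlier.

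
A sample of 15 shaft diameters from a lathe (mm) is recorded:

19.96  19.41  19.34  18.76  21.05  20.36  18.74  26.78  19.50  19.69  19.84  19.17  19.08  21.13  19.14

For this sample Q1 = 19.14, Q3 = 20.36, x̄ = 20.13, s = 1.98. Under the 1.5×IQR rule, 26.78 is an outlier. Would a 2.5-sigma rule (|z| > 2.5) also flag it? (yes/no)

z = (26.78 − 20.13) / 1.98 = 3.36.
|z| = 3.36 > 2.5.

yes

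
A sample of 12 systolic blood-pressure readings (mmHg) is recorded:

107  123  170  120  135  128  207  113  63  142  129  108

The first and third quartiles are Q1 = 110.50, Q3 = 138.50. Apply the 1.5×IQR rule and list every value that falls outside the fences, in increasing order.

IQR = Q3 − Q1 = 138.50 − 110.50 = 28.00.
Lower fence = Q1 − 1.5·IQR = 110.50 − 42.00 = 68.50.
Upper fence = Q3 + 1.5·IQR = 138.50 + 42.00 = 180.50.
63 < 68.50 → outlier.
207 > 180.50 → outlier.
All remaining values lie within [68.50, 180.50].

63, 207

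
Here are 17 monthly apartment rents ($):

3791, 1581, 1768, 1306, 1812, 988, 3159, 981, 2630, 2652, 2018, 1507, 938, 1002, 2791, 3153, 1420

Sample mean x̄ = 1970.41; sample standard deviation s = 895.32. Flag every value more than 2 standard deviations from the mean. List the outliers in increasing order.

Cutoffs at x̄ ± 2s: 1970.41 ± 2·895.32 = [179.77, 3761.05].
3791: z = 2.03, |z| > 2 → outlier.
Every other value lies within [179.77, 3761.05].

3791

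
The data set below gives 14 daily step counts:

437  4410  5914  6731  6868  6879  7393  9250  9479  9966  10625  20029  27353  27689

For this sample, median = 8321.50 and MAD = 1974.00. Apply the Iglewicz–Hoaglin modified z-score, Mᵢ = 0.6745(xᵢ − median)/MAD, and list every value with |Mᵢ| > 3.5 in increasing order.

|Mᵢ| > 3.5 ⇔ |xᵢ − 8321.50| > 3.5·1974.00/0.6745 = 10243.14.
So outliers lie outside [-1921.64, 18564.64].
20029: M = 4.00 → outlier.
27353: M = 6.50 → outlier.
27689: M = 6.62 → outlier.

20029, 27353, 27689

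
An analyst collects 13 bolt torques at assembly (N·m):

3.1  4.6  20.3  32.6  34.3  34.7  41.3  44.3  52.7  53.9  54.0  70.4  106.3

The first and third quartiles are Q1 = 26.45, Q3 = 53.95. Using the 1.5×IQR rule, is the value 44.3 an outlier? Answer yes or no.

no

IQR = Q3 − Q1 = 53.95 − 26.45 = 27.50.
Lower fence = Q1 − 1.5·IQR = 26.45 − 41.25 = -14.80.
Upper fence = Q3 + 1.5·IQR = 53.95 + 41.25 = 95.20.
44.3 lies within [-14.80, 95.20].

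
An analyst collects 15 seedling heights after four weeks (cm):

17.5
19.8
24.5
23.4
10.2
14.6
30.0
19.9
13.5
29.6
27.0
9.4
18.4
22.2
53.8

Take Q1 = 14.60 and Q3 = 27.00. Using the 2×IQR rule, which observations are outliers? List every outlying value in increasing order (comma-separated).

IQR = Q3 − Q1 = 27.00 − 14.60 = 12.40.
Lower fence = Q1 − 2·IQR = 14.60 − 24.80 = -10.20.
Upper fence = Q3 + 2·IQR = 27.00 + 24.80 = 51.80.
53.8 > 51.80 → outlier.
All remaining values lie within [-10.20, 51.80].

53.8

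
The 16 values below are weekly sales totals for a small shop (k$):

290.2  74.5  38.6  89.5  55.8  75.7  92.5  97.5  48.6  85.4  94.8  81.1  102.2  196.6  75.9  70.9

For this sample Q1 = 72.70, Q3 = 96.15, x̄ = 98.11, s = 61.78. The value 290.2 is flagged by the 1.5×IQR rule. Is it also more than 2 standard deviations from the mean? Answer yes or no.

z = (290.2 − 98.11) / 61.78 = 3.11.
|z| = 3.11 > 2.

yes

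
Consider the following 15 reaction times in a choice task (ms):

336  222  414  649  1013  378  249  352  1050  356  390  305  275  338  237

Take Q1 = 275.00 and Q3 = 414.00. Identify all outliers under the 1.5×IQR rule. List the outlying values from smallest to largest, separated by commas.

IQR = Q3 − Q1 = 414.00 − 275.00 = 139.00.
Lower fence = Q1 − 1.5·IQR = 275.00 − 208.50 = 66.50.
Upper fence = Q3 + 1.5·IQR = 414.00 + 208.50 = 622.50.
649 > 622.50 → outlier.
1013 > 622.50 → outlier.
1050 > 622.50 → outlier.
All remaining values lie within [66.50, 622.50].

649, 1013, 1050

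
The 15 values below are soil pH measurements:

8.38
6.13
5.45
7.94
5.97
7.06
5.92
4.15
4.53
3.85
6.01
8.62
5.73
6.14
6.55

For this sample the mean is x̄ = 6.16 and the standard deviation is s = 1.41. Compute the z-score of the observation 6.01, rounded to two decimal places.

z = (6.01 − 6.16) / 1.41 = -0.11.

-0.11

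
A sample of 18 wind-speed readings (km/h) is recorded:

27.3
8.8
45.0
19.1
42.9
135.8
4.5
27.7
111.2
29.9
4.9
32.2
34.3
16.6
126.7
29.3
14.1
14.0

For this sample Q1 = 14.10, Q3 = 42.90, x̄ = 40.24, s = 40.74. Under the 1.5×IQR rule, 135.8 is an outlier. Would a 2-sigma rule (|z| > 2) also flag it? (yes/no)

z = (135.8 − 40.24) / 40.74 = 2.35.
|z| = 2.35 > 2.

yes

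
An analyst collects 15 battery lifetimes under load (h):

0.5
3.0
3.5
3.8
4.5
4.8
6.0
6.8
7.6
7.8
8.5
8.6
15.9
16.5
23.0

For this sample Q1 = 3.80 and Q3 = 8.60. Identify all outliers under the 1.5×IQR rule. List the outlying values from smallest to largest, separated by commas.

IQR = Q3 − Q1 = 8.60 − 3.80 = 4.80.
Lower fence = Q1 − 1.5·IQR = 3.80 − 7.20 = -3.40.
Upper fence = Q3 + 1.5·IQR = 8.60 + 7.20 = 15.80.
15.9 > 15.80 → outlier.
16.5 > 15.80 → outlier.
23.0 > 15.80 → outlier.
All remaining values lie within [-3.40, 15.80].

15.9, 16.5, 23.0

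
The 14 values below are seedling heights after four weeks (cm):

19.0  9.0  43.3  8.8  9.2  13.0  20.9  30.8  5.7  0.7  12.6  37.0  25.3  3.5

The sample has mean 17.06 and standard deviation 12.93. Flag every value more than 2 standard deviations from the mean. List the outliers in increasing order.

Cutoffs at x̄ ± 2s: 17.06 ± 2·12.93 = [-8.80, 42.92].
43.3: z = 2.03, |z| > 2 → outlier.
Every other value lies within [-8.80, 42.92].

43.3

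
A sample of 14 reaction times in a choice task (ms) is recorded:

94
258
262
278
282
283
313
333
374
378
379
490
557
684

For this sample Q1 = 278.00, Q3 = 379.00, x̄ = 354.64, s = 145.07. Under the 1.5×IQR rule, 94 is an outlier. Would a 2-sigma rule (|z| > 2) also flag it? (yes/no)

z = (94 − 354.64) / 145.07 = -1.80.
|z| = 1.80 ≤ 2.

no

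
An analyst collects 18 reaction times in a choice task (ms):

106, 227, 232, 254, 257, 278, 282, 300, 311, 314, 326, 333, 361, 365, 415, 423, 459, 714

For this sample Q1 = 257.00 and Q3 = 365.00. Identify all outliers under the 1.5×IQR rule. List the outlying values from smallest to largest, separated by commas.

IQR = Q3 − Q1 = 365.00 − 257.00 = 108.00.
Lower fence = Q1 − 1.5·IQR = 257.00 − 162.00 = 95.00.
Upper fence = Q3 + 1.5·IQR = 365.00 + 162.00 = 527.00.
714 > 527.00 → outlier.
All remaining values lie within [95.00, 527.00].

714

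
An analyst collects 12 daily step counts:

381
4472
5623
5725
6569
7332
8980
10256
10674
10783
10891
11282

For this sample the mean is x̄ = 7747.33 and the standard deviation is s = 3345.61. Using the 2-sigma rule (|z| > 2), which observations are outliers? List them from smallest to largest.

381

Cutoffs at x̄ ± 2s: 7747.33 ± 2·3345.61 = [1056.11, 14438.55].
381: z = -2.20, |z| > 2 → outlier.
Every other value lies within [1056.11, 14438.55].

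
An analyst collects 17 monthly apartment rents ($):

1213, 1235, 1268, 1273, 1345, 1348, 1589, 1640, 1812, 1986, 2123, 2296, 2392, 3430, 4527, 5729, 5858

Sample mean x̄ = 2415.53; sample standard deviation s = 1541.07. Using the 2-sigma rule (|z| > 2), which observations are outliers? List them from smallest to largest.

Cutoffs at x̄ ± 2s: 2415.53 ± 2·1541.07 = [-666.61, 5497.67].
5729: z = 2.15, |z| > 2 → outlier.
5858: z = 2.23, |z| > 2 → outlier.
Every other value lies within [-666.61, 5497.67].

5729, 5858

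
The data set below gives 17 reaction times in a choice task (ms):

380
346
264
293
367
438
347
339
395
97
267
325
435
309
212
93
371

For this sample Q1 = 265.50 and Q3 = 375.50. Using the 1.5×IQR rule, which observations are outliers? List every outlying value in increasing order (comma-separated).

93, 97

IQR = Q3 − Q1 = 375.50 − 265.50 = 110.00.
Lower fence = Q1 − 1.5·IQR = 265.50 − 165.00 = 100.50.
Upper fence = Q3 + 1.5·IQR = 375.50 + 165.00 = 540.50.
93 < 100.50 → outlier.
97 < 100.50 → outlier.
All remaining values lie within [100.50, 540.50].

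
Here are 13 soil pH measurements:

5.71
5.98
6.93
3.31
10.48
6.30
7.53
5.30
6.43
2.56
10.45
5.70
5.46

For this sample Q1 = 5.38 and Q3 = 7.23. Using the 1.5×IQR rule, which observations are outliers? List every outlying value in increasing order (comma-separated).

2.56, 10.45, 10.48

IQR = Q3 − Q1 = 7.23 − 5.38 = 1.85.
Lower fence = Q1 − 1.5·IQR = 5.38 − 2.775 = 2.605.
Upper fence = Q3 + 1.5·IQR = 7.23 + 2.775 = 10.005.
2.56 < 2.605 → outlier.
10.45 > 10.005 → outlier.
10.48 > 10.005 → outlier.
All remaining values lie within [2.605, 10.005].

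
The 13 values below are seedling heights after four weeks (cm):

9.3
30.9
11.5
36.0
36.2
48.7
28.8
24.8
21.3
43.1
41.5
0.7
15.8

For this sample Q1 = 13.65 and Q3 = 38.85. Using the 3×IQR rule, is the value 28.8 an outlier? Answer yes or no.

IQR = Q3 − Q1 = 38.85 − 13.65 = 25.20.
Lower fence = Q1 − 3·IQR = 13.65 − 75.60 = -61.95.
Upper fence = Q3 + 3·IQR = 38.85 + 75.60 = 114.45.
28.8 lies within [-61.95, 114.45].

no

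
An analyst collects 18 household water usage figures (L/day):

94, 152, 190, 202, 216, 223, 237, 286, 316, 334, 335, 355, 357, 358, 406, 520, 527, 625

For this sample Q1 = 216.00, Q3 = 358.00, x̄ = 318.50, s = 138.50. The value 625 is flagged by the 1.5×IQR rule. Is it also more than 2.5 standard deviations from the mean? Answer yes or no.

z = (625 − 318.50) / 138.50 = 2.21.
|z| = 2.21 ≤ 2.5.

no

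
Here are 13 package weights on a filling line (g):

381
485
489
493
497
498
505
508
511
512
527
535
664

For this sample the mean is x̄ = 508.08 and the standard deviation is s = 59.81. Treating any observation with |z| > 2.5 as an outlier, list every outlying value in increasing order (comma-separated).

Cutoffs at x̄ ± 2.5s: 508.08 ± 2.5·59.81 = [358.555, 657.605].
664: z = 2.61, |z| > 2.5 → outlier.
Every other value lies within [358.555, 657.605].

664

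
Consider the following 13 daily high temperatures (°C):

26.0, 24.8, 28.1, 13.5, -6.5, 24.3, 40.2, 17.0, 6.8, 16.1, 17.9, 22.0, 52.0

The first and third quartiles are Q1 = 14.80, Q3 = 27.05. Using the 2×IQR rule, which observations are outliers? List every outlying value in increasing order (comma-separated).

IQR = Q3 − Q1 = 27.05 − 14.80 = 12.25.
Lower fence = Q1 − 2·IQR = 14.80 − 24.50 = -9.70.
Upper fence = Q3 + 2·IQR = 27.05 + 24.50 = 51.55.
52.0 > 51.55 → outlier.
All remaining values lie within [-9.70, 51.55].

52.0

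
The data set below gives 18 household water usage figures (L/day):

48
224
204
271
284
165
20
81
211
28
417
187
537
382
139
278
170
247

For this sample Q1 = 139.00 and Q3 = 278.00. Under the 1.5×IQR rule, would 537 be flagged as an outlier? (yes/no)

IQR = Q3 − Q1 = 278.00 − 139.00 = 139.00.
Lower fence = Q1 − 1.5·IQR = 139.00 − 208.50 = -69.50.
Upper fence = Q3 + 1.5·IQR = 278.00 + 208.50 = 486.50.
537 lies above the upper fence.

yes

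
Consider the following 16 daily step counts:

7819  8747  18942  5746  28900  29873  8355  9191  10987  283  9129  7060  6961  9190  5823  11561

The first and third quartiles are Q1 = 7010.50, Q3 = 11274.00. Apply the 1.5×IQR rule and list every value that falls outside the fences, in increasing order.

283, 18942, 28900, 29873

IQR = Q3 − Q1 = 11274.00 − 7010.50 = 4263.50.
Lower fence = Q1 − 1.5·IQR = 7010.50 − 6395.25 = 615.25.
Upper fence = Q3 + 1.5·IQR = 11274.00 + 6395.25 = 17669.25.
283 < 615.25 → outlier.
18942 > 17669.25 → outlier.
28900 > 17669.25 → outlier.
29873 > 17669.25 → outlier.
All remaining values lie within [615.25, 17669.25].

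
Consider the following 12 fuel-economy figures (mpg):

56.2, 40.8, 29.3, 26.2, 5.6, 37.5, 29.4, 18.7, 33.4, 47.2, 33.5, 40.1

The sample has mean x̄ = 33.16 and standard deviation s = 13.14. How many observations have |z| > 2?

Cutoffs: x̄ ± 2s = [6.88, 59.44].
Outside the cutoffs: 5.6.

1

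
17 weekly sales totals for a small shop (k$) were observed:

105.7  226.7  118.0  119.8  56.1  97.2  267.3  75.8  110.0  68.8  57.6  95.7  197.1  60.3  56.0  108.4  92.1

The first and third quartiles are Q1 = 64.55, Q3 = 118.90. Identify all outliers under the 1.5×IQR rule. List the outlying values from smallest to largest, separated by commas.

226.7, 267.3

IQR = Q3 − Q1 = 118.90 − 64.55 = 54.35.
Lower fence = Q1 − 1.5·IQR = 64.55 − 81.525 = -16.975.
Upper fence = Q3 + 1.5·IQR = 118.90 + 81.525 = 200.425.
226.7 > 200.425 → outlier.
267.3 > 200.425 → outlier.
All remaining values lie within [-16.975, 200.425].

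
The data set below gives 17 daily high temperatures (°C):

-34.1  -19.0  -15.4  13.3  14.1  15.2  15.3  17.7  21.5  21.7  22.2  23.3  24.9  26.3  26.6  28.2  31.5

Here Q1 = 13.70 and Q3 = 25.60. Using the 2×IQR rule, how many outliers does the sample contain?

3

IQR = 11.90; fences at 13.70 − 23.80 = -10.10 and 25.60 + 23.80 = 49.40.
Outside the cutoffs: -34.1, -19.0, -15.4.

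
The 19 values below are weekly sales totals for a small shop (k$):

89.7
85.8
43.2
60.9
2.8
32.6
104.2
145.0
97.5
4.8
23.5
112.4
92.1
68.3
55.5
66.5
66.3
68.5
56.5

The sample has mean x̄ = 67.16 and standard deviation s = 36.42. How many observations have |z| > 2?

1

Cutoffs: x̄ ± 2s = [-5.68, 140.00].
Outside the cutoffs: 145.0.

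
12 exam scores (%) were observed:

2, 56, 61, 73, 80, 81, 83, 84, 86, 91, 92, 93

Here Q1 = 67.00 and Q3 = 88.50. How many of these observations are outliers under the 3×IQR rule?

IQR = 21.50; fences at 67.00 − 64.50 = 2.50 and 88.50 + 64.50 = 153.00.
Outside the cutoffs: 2.

1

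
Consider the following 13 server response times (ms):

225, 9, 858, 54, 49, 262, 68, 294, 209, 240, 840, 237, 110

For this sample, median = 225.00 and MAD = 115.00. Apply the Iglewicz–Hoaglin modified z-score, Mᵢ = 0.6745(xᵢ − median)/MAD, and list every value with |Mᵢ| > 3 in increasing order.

840, 858

|Mᵢ| > 3 ⇔ |xᵢ − 225.00| > 3·115.00/0.6745 = 511.49.
So outliers lie outside [-286.49, 736.49].
840: M = 3.61 → outlier.
858: M = 3.71 → outlier.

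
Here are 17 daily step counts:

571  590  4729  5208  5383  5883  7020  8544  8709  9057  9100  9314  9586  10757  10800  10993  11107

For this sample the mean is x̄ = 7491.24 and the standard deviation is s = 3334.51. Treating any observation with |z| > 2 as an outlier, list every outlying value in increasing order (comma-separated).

571, 590

Cutoffs at x̄ ± 2s: 7491.24 ± 2·3334.51 = [822.22, 14160.26].
571: z = -2.08, |z| > 2 → outlier.
590: z = -2.07, |z| > 2 → outlier.
Every other value lies within [822.22, 14160.26].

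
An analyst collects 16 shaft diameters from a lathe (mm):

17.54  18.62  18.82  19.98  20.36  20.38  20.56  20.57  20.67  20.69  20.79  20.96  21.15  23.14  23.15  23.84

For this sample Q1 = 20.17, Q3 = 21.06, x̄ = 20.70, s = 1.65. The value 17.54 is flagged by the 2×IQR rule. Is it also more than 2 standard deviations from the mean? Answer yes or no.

z = (17.54 − 20.70) / 1.65 = -1.92.
|z| = 1.92 ≤ 2.

no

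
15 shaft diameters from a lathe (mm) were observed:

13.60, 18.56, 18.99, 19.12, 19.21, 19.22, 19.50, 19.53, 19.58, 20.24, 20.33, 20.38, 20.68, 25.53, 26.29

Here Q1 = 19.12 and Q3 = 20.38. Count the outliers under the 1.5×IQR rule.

IQR = 1.26; fences at 19.12 − 1.89 = 17.23 and 20.38 + 1.89 = 22.27.
Outside the cutoffs: 13.60, 25.53, 26.29.

3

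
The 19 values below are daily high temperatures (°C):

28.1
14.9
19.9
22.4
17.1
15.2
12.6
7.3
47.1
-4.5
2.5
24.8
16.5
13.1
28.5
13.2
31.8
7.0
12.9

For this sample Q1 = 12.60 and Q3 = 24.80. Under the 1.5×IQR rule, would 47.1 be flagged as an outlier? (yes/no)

yes

IQR = Q3 − Q1 = 24.80 − 12.60 = 12.20.
Lower fence = Q1 − 1.5·IQR = 12.60 − 18.30 = -5.70.
Upper fence = Q3 + 1.5·IQR = 24.80 + 18.30 = 43.10.
47.1 lies above the upper fence.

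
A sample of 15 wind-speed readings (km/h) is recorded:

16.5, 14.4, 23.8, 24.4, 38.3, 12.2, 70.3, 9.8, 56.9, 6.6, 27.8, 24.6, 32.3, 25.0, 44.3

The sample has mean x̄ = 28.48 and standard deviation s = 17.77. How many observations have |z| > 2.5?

Cutoffs: x̄ ± 2.5s = [-15.945, 72.905].
Every value lies within the cutoffs.

0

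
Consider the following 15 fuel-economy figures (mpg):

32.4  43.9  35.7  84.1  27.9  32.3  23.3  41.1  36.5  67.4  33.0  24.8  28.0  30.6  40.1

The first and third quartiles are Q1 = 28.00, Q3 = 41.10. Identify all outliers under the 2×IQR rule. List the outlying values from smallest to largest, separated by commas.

67.4, 84.1

IQR = Q3 − Q1 = 41.10 − 28.00 = 13.10.
Lower fence = Q1 − 2·IQR = 28.00 − 26.20 = 1.80.
Upper fence = Q3 + 2·IQR = 41.10 + 26.20 = 67.30.
67.4 > 67.30 → outlier.
84.1 > 67.30 → outlier.
All remaining values lie within [1.80, 67.30].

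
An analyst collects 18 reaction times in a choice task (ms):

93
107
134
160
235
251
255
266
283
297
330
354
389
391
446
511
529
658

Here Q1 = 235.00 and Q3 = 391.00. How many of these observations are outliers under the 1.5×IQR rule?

IQR = 156.00; fences at 235.00 − 234.00 = 1.00 and 391.00 + 234.00 = 625.00.
Outside the cutoffs: 658.

1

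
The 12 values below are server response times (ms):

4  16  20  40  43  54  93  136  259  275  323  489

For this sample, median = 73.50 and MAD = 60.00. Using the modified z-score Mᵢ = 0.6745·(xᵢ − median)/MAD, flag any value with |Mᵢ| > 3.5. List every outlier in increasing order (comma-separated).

|Mᵢ| > 3.5 ⇔ |xᵢ − 73.50| > 3.5·60.00/0.6745 = 311.34.
So outliers lie outside [-237.84, 384.84].
489: M = 4.67 → outlier.

489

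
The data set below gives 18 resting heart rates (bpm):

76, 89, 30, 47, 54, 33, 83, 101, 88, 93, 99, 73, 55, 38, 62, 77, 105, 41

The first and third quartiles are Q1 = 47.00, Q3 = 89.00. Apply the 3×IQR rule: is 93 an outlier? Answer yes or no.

IQR = Q3 − Q1 = 89.00 − 47.00 = 42.00.
Lower fence = Q1 − 3·IQR = 47.00 − 126.00 = -79.00.
Upper fence = Q3 + 3·IQR = 89.00 + 126.00 = 215.00.
93 lies within [-79.00, 215.00].

no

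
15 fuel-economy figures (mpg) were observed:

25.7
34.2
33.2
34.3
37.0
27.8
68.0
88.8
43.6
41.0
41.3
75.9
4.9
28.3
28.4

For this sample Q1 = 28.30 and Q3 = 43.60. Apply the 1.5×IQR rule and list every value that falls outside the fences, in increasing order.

4.9, 68.0, 75.9, 88.8

IQR = Q3 − Q1 = 43.60 − 28.30 = 15.30.
Lower fence = Q1 − 1.5·IQR = 28.30 − 22.95 = 5.35.
Upper fence = Q3 + 1.5·IQR = 43.60 + 22.95 = 66.55.
4.9 < 5.35 → outlier.
68.0 > 66.55 → outlier.
75.9 > 66.55 → outlier.
88.8 > 66.55 → outlier.
All remaining values lie within [5.35, 66.55].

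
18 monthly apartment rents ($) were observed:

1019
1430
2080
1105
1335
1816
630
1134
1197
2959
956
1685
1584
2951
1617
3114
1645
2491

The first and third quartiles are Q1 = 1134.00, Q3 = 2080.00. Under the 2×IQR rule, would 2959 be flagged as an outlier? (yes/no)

IQR = Q3 − Q1 = 2080.00 − 1134.00 = 946.00.
Lower fence = Q1 − 2·IQR = 1134.00 − 1892.00 = -758.00.
Upper fence = Q3 + 2·IQR = 2080.00 + 1892.00 = 3972.00.
2959 lies within [-758.00, 3972.00].

no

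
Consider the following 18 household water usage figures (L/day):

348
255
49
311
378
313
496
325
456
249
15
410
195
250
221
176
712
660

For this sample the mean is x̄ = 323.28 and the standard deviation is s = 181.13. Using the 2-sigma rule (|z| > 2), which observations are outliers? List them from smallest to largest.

Cutoffs at x̄ ± 2s: 323.28 ± 2·181.13 = [-38.98, 685.54].
712: z = 2.15, |z| > 2 → outlier.
Every other value lies within [-38.98, 685.54].

712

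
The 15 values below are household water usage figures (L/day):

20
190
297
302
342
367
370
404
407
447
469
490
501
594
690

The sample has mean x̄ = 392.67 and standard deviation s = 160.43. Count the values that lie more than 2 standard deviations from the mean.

1

Cutoffs: x̄ ± 2s = [71.81, 713.53].
Outside the cutoffs: 20.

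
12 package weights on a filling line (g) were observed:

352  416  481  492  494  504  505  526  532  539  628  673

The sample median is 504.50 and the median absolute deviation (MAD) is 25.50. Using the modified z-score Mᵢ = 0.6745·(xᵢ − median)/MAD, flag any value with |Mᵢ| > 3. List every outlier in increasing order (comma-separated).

352, 628, 673

|Mᵢ| > 3 ⇔ |xᵢ − 504.50| > 3·25.50/0.6745 = 113.42.
So outliers lie outside [391.08, 617.92].
352: M = -4.03 → outlier.
628: M = 3.27 → outlier.
673: M = 4.46 → outlier.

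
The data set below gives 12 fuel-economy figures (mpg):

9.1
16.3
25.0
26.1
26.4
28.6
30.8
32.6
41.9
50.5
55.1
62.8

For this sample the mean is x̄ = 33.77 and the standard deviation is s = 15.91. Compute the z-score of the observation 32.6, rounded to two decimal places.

-0.07

z = (32.6 − 33.77) / 15.91 = -0.07.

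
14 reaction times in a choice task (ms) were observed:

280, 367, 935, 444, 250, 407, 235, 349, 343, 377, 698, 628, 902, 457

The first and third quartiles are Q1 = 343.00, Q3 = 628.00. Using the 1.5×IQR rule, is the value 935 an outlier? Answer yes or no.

no

IQR = Q3 − Q1 = 628.00 − 343.00 = 285.00.
Lower fence = Q1 − 1.5·IQR = 343.00 − 427.50 = -84.50.
Upper fence = Q3 + 1.5·IQR = 628.00 + 427.50 = 1055.50.
935 lies within [-84.50, 1055.50].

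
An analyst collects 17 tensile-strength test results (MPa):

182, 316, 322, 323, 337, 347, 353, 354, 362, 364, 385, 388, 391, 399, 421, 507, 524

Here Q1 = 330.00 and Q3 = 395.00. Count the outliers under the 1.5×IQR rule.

3

IQR = 65.00; fences at 330.00 − 97.50 = 232.50 and 395.00 + 97.50 = 492.50.
Outside the cutoffs: 182, 507, 524.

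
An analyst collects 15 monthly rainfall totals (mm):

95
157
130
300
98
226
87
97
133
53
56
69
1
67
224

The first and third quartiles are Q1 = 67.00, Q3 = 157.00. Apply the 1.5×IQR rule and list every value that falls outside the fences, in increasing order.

IQR = Q3 − Q1 = 157.00 − 67.00 = 90.00.
Lower fence = Q1 − 1.5·IQR = 67.00 − 135.00 = -68.00.
Upper fence = Q3 + 1.5·IQR = 157.00 + 135.00 = 292.00.
300 > 292.00 → outlier.
All remaining values lie within [-68.00, 292.00].

300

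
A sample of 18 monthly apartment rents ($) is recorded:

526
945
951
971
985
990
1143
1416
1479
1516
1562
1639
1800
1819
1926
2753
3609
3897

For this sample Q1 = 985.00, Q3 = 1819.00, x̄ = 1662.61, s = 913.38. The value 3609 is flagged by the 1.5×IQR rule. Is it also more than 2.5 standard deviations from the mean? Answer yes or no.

z = (3609 − 1662.61) / 913.38 = 2.13.
|z| = 2.13 ≤ 2.5.

no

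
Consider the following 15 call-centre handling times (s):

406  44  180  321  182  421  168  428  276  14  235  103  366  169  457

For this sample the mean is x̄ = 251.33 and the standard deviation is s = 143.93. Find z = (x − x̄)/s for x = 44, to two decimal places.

-1.44

z = (44 − 251.33) / 143.93 = -1.44.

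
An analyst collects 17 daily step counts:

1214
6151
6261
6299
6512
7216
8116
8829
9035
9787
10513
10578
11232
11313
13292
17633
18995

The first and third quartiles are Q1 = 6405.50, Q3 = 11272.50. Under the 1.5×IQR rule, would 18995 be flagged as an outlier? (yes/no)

IQR = Q3 − Q1 = 11272.50 − 6405.50 = 4867.00.
Lower fence = Q1 − 1.5·IQR = 6405.50 − 7300.50 = -895.00.
Upper fence = Q3 + 1.5·IQR = 11272.50 + 7300.50 = 18573.00.
18995 lies above the upper fence.

yes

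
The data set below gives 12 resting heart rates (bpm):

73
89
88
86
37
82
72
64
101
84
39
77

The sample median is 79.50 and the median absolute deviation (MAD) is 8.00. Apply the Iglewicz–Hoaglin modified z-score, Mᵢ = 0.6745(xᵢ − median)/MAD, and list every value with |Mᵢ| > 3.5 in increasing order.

|Mᵢ| > 3.5 ⇔ |xᵢ − 79.50| > 3.5·8.00/0.6745 = 41.51.
So outliers lie outside [37.99, 121.01].
37: M = -3.58 → outlier.

37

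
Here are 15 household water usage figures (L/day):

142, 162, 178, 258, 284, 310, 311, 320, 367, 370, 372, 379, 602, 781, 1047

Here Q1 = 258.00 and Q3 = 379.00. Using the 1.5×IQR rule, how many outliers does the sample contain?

3

IQR = 121.00; fences at 258.00 − 181.50 = 76.50 and 379.00 + 181.50 = 560.50.
Outside the cutoffs: 602, 781, 1047.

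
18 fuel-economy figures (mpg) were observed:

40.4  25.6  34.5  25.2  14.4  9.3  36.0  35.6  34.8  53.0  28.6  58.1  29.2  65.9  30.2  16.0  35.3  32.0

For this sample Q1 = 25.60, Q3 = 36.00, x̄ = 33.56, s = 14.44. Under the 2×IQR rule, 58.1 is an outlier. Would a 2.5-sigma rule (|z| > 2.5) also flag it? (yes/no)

no

z = (58.1 − 33.56) / 14.44 = 1.70.
|z| = 1.70 ≤ 2.5.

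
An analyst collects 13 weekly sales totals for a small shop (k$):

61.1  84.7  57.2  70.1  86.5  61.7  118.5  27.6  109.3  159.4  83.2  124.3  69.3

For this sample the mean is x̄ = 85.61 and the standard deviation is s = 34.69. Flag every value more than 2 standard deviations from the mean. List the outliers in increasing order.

159.4

Cutoffs at x̄ ± 2s: 85.61 ± 2·34.69 = [16.23, 154.99].
159.4: z = 2.13, |z| > 2 → outlier.
Every other value lies within [16.23, 154.99].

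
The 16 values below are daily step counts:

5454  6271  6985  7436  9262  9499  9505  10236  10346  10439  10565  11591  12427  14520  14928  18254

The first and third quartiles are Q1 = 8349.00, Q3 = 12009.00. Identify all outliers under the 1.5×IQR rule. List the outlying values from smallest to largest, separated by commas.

18254

IQR = Q3 − Q1 = 12009.00 − 8349.00 = 3660.00.
Lower fence = Q1 − 1.5·IQR = 8349.00 − 5490.00 = 2859.00.
Upper fence = Q3 + 1.5·IQR = 12009.00 + 5490.00 = 17499.00.
18254 > 17499.00 → outlier.
All remaining values lie within [2859.00, 17499.00].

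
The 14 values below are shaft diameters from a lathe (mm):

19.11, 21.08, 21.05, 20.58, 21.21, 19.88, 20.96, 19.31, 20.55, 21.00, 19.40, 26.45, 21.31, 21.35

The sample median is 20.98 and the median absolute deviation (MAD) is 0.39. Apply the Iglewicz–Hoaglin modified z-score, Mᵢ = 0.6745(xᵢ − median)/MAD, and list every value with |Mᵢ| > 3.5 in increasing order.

26.45

|Mᵢ| > 3.5 ⇔ |xᵢ − 20.98| > 3.5·0.39/0.6745 = 2.02.
So outliers lie outside [18.96, 23.00].
26.45: M = 9.46 → outlier.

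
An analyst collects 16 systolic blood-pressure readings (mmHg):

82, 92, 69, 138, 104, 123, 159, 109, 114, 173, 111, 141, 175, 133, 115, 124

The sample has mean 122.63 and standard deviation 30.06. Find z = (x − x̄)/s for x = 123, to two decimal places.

0.01

z = (123 − 122.63) / 30.06 = 0.01.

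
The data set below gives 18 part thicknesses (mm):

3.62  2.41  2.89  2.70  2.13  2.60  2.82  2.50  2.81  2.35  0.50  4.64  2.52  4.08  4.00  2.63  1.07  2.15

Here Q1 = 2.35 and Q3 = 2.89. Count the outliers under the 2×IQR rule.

5

IQR = 0.54; fences at 2.35 − 1.08 = 1.27 and 2.89 + 1.08 = 3.97.
Outside the cutoffs: 0.50, 1.07, 4.00, 4.08, 4.64.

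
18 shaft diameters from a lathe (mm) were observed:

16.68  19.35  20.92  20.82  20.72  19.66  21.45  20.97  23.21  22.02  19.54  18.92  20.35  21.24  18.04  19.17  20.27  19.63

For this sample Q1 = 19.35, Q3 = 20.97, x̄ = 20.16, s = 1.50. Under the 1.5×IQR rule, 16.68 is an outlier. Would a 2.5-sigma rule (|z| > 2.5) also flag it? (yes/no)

z = (16.68 − 20.16) / 1.50 = -2.32.
|z| = 2.32 ≤ 2.5.

no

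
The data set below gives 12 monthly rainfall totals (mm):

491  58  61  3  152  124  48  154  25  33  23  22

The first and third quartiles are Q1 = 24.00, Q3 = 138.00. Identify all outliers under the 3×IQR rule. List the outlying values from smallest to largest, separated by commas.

491

IQR = Q3 − Q1 = 138.00 − 24.00 = 114.00.
Lower fence = Q1 − 3·IQR = 24.00 − 342.00 = -318.00.
Upper fence = Q3 + 3·IQR = 138.00 + 342.00 = 480.00.
491 > 480.00 → outlier.
All remaining values lie within [-318.00, 480.00].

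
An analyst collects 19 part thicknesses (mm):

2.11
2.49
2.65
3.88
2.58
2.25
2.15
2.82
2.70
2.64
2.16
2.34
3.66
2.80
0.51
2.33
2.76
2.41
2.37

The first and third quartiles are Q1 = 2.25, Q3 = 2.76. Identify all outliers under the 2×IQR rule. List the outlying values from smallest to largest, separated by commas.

IQR = Q3 − Q1 = 2.76 − 2.25 = 0.51.
Lower fence = Q1 − 2·IQR = 2.25 − 1.02 = 1.23.
Upper fence = Q3 + 2·IQR = 2.76 + 1.02 = 3.78.
0.51 < 1.23 → outlier.
3.88 > 3.78 → outlier.
All remaining values lie within [1.23, 3.78].

0.51, 3.88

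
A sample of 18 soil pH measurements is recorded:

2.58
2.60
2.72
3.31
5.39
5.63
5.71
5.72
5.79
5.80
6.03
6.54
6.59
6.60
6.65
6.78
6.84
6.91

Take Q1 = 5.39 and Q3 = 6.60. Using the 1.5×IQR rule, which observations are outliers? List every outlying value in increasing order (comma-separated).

IQR = Q3 − Q1 = 6.60 − 5.39 = 1.21.
Lower fence = Q1 − 1.5·IQR = 5.39 − 1.815 = 3.575.
Upper fence = Q3 + 1.5·IQR = 6.60 + 1.815 = 8.415.
2.58 < 3.575 → outlier.
2.60 < 3.575 → outlier.
2.72 < 3.575 → outlier.
3.31 < 3.575 → outlier.
All remaining values lie within [3.575, 8.415].

2.58, 2.60, 2.72, 3.31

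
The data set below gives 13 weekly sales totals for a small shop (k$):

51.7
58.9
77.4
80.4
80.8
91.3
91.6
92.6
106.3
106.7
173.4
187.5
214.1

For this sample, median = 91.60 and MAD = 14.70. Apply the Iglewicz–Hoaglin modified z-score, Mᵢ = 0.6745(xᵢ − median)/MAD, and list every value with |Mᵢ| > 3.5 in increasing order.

|Mᵢ| > 3.5 ⇔ |xᵢ − 91.60| > 3.5·14.70/0.6745 = 76.28.
So outliers lie outside [15.32, 167.88].
173.4: M = 3.75 → outlier.
187.5: M = 4.40 → outlier.
214.1: M = 5.62 → outlier.

173.4, 187.5, 214.1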